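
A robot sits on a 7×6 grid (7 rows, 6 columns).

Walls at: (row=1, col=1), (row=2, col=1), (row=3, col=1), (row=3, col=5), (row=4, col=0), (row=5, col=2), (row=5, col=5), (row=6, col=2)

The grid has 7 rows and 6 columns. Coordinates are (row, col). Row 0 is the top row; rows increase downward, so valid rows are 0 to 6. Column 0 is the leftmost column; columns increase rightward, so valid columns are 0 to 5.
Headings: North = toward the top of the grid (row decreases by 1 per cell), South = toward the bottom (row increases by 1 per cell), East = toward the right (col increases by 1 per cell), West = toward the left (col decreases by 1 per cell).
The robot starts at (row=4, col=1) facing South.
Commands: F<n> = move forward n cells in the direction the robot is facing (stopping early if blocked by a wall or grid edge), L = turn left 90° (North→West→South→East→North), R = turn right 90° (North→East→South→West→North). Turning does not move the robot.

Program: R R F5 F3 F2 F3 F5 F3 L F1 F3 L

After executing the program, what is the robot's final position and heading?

Start: (row=4, col=1), facing South
  R: turn right, now facing West
  R: turn right, now facing North
  F5: move forward 0/5 (blocked), now at (row=4, col=1)
  F3: move forward 0/3 (blocked), now at (row=4, col=1)
  F2: move forward 0/2 (blocked), now at (row=4, col=1)
  F3: move forward 0/3 (blocked), now at (row=4, col=1)
  F5: move forward 0/5 (blocked), now at (row=4, col=1)
  F3: move forward 0/3 (blocked), now at (row=4, col=1)
  L: turn left, now facing West
  F1: move forward 0/1 (blocked), now at (row=4, col=1)
  F3: move forward 0/3 (blocked), now at (row=4, col=1)
  L: turn left, now facing South
Final: (row=4, col=1), facing South

Answer: Final position: (row=4, col=1), facing South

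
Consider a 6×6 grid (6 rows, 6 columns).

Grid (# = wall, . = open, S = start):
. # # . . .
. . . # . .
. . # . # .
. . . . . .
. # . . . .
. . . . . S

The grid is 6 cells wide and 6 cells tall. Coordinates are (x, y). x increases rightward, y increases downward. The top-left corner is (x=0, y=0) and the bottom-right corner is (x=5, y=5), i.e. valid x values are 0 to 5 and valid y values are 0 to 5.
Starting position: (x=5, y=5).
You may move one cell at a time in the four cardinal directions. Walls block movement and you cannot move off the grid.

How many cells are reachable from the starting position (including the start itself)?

BFS flood-fill from (x=5, y=5):
  Distance 0: (x=5, y=5)
  Distance 1: (x=5, y=4), (x=4, y=5)
  Distance 2: (x=5, y=3), (x=4, y=4), (x=3, y=5)
  Distance 3: (x=5, y=2), (x=4, y=3), (x=3, y=4), (x=2, y=5)
  Distance 4: (x=5, y=1), (x=3, y=3), (x=2, y=4), (x=1, y=5)
  Distance 5: (x=5, y=0), (x=4, y=1), (x=3, y=2), (x=2, y=3), (x=0, y=5)
  Distance 6: (x=4, y=0), (x=1, y=3), (x=0, y=4)
  Distance 7: (x=3, y=0), (x=1, y=2), (x=0, y=3)
  Distance 8: (x=1, y=1), (x=0, y=2)
  Distance 9: (x=0, y=1), (x=2, y=1)
  Distance 10: (x=0, y=0)
Total reachable: 30 (grid has 30 open cells total)

Answer: Reachable cells: 30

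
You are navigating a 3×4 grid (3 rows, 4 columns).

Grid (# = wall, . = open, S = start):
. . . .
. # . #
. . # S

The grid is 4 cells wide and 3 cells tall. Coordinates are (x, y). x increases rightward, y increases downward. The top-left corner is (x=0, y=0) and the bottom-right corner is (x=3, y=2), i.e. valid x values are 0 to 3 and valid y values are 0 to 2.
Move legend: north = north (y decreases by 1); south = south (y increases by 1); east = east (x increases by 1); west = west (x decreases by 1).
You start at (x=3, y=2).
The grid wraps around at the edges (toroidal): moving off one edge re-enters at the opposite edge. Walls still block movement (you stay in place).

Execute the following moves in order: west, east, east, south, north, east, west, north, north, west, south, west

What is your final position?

Start: (x=3, y=2)
  west (west): blocked, stay at (x=3, y=2)
  east (east): (x=3, y=2) -> (x=0, y=2)
  east (east): (x=0, y=2) -> (x=1, y=2)
  south (south): (x=1, y=2) -> (x=1, y=0)
  north (north): (x=1, y=0) -> (x=1, y=2)
  east (east): blocked, stay at (x=1, y=2)
  west (west): (x=1, y=2) -> (x=0, y=2)
  north (north): (x=0, y=2) -> (x=0, y=1)
  north (north): (x=0, y=1) -> (x=0, y=0)
  west (west): (x=0, y=0) -> (x=3, y=0)
  south (south): blocked, stay at (x=3, y=0)
  west (west): (x=3, y=0) -> (x=2, y=0)
Final: (x=2, y=0)

Answer: Final position: (x=2, y=0)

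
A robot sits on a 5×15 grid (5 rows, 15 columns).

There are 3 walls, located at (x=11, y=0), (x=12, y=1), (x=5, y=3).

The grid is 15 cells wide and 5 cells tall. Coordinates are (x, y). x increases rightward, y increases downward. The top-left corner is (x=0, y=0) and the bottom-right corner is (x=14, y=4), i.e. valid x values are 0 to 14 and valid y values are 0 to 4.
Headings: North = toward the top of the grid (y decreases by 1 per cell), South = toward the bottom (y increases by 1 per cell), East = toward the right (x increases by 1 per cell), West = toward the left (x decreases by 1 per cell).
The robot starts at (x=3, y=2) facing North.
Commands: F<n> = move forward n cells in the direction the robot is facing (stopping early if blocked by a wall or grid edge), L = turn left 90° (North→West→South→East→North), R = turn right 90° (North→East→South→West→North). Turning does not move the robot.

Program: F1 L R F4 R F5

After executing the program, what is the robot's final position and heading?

Answer: Final position: (x=8, y=0), facing East

Derivation:
Start: (x=3, y=2), facing North
  F1: move forward 1, now at (x=3, y=1)
  L: turn left, now facing West
  R: turn right, now facing North
  F4: move forward 1/4 (blocked), now at (x=3, y=0)
  R: turn right, now facing East
  F5: move forward 5, now at (x=8, y=0)
Final: (x=8, y=0), facing East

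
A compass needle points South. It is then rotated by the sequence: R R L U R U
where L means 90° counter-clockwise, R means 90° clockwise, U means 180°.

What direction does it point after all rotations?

Answer: Final heading: North

Derivation:
Start: South
  R (right (90° clockwise)) -> West
  R (right (90° clockwise)) -> North
  L (left (90° counter-clockwise)) -> West
  U (U-turn (180°)) -> East
  R (right (90° clockwise)) -> South
  U (U-turn (180°)) -> North
Final: North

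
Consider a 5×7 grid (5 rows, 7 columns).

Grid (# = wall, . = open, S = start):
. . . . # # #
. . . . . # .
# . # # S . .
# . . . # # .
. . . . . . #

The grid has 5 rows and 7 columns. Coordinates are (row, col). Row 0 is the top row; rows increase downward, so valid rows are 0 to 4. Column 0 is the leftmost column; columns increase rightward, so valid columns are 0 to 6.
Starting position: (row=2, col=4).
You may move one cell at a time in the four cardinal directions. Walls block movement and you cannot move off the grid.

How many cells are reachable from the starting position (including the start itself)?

BFS flood-fill from (row=2, col=4):
  Distance 0: (row=2, col=4)
  Distance 1: (row=1, col=4), (row=2, col=5)
  Distance 2: (row=1, col=3), (row=2, col=6)
  Distance 3: (row=0, col=3), (row=1, col=2), (row=1, col=6), (row=3, col=6)
  Distance 4: (row=0, col=2), (row=1, col=1)
  Distance 5: (row=0, col=1), (row=1, col=0), (row=2, col=1)
  Distance 6: (row=0, col=0), (row=3, col=1)
  Distance 7: (row=3, col=2), (row=4, col=1)
  Distance 8: (row=3, col=3), (row=4, col=0), (row=4, col=2)
  Distance 9: (row=4, col=3)
  Distance 10: (row=4, col=4)
  Distance 11: (row=4, col=5)
Total reachable: 24 (grid has 24 open cells total)

Answer: Reachable cells: 24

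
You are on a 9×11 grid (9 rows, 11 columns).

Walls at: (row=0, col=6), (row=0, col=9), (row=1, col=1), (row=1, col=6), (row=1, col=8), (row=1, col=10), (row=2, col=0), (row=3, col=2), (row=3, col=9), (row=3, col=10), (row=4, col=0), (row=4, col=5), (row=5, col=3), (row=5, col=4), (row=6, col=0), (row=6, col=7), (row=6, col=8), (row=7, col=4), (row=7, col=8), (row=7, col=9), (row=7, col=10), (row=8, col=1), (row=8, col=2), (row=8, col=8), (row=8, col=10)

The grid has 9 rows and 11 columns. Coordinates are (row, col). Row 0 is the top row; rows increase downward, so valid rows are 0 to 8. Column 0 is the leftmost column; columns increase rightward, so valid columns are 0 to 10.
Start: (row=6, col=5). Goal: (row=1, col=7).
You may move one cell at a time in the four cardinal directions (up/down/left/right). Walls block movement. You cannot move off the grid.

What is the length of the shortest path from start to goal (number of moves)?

Answer: Shortest path length: 7

Derivation:
BFS from (row=6, col=5) until reaching (row=1, col=7):
  Distance 0: (row=6, col=5)
  Distance 1: (row=5, col=5), (row=6, col=4), (row=6, col=6), (row=7, col=5)
  Distance 2: (row=5, col=6), (row=6, col=3), (row=7, col=6), (row=8, col=5)
  Distance 3: (row=4, col=6), (row=5, col=7), (row=6, col=2), (row=7, col=3), (row=7, col=7), (row=8, col=4), (row=8, col=6)
  Distance 4: (row=3, col=6), (row=4, col=7), (row=5, col=2), (row=5, col=8), (row=6, col=1), (row=7, col=2), (row=8, col=3), (row=8, col=7)
  Distance 5: (row=2, col=6), (row=3, col=5), (row=3, col=7), (row=4, col=2), (row=4, col=8), (row=5, col=1), (row=5, col=9), (row=7, col=1)
  Distance 6: (row=2, col=5), (row=2, col=7), (row=3, col=4), (row=3, col=8), (row=4, col=1), (row=4, col=3), (row=4, col=9), (row=5, col=0), (row=5, col=10), (row=6, col=9), (row=7, col=0)
  Distance 7: (row=1, col=5), (row=1, col=7), (row=2, col=4), (row=2, col=8), (row=3, col=1), (row=3, col=3), (row=4, col=4), (row=4, col=10), (row=6, col=10), (row=8, col=0)  <- goal reached here
One shortest path (7 moves): (row=6, col=5) -> (row=6, col=6) -> (row=5, col=6) -> (row=5, col=7) -> (row=4, col=7) -> (row=3, col=7) -> (row=2, col=7) -> (row=1, col=7)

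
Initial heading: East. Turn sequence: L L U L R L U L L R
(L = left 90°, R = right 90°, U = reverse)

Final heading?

Start: East
  L (left (90° counter-clockwise)) -> North
  L (left (90° counter-clockwise)) -> West
  U (U-turn (180°)) -> East
  L (left (90° counter-clockwise)) -> North
  R (right (90° clockwise)) -> East
  L (left (90° counter-clockwise)) -> North
  U (U-turn (180°)) -> South
  L (left (90° counter-clockwise)) -> East
  L (left (90° counter-clockwise)) -> North
  R (right (90° clockwise)) -> East
Final: East

Answer: Final heading: East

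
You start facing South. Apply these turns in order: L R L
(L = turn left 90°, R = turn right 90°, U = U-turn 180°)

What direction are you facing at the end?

Answer: Final heading: East

Derivation:
Start: South
  L (left (90° counter-clockwise)) -> East
  R (right (90° clockwise)) -> South
  L (left (90° counter-clockwise)) -> East
Final: East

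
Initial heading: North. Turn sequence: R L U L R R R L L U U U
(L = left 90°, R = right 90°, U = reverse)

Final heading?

Start: North
  R (right (90° clockwise)) -> East
  L (left (90° counter-clockwise)) -> North
  U (U-turn (180°)) -> South
  L (left (90° counter-clockwise)) -> East
  R (right (90° clockwise)) -> South
  R (right (90° clockwise)) -> West
  R (right (90° clockwise)) -> North
  L (left (90° counter-clockwise)) -> West
  L (left (90° counter-clockwise)) -> South
  U (U-turn (180°)) -> North
  U (U-turn (180°)) -> South
  U (U-turn (180°)) -> North
Final: North

Answer: Final heading: North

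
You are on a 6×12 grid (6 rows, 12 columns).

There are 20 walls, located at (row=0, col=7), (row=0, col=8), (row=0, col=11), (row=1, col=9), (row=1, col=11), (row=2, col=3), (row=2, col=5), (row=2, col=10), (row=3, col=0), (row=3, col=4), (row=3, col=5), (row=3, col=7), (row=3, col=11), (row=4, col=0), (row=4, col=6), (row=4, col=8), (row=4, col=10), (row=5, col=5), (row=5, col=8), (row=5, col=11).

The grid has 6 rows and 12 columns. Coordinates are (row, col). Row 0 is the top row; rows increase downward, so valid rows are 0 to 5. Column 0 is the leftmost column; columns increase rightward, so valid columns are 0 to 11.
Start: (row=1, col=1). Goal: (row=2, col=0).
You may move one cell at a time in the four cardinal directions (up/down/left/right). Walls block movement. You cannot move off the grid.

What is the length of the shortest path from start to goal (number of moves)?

BFS from (row=1, col=1) until reaching (row=2, col=0):
  Distance 0: (row=1, col=1)
  Distance 1: (row=0, col=1), (row=1, col=0), (row=1, col=2), (row=2, col=1)
  Distance 2: (row=0, col=0), (row=0, col=2), (row=1, col=3), (row=2, col=0), (row=2, col=2), (row=3, col=1)  <- goal reached here
One shortest path (2 moves): (row=1, col=1) -> (row=1, col=0) -> (row=2, col=0)

Answer: Shortest path length: 2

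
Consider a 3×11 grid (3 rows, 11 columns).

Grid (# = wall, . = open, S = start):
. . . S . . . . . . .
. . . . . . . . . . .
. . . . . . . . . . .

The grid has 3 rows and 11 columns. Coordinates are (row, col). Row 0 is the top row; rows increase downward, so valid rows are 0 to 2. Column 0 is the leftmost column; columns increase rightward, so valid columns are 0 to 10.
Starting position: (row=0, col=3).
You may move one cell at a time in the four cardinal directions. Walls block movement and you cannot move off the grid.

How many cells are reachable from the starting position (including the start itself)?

BFS flood-fill from (row=0, col=3):
  Distance 0: (row=0, col=3)
  Distance 1: (row=0, col=2), (row=0, col=4), (row=1, col=3)
  Distance 2: (row=0, col=1), (row=0, col=5), (row=1, col=2), (row=1, col=4), (row=2, col=3)
  Distance 3: (row=0, col=0), (row=0, col=6), (row=1, col=1), (row=1, col=5), (row=2, col=2), (row=2, col=4)
  Distance 4: (row=0, col=7), (row=1, col=0), (row=1, col=6), (row=2, col=1), (row=2, col=5)
  Distance 5: (row=0, col=8), (row=1, col=7), (row=2, col=0), (row=2, col=6)
  Distance 6: (row=0, col=9), (row=1, col=8), (row=2, col=7)
  Distance 7: (row=0, col=10), (row=1, col=9), (row=2, col=8)
  Distance 8: (row=1, col=10), (row=2, col=9)
  Distance 9: (row=2, col=10)
Total reachable: 33 (grid has 33 open cells total)

Answer: Reachable cells: 33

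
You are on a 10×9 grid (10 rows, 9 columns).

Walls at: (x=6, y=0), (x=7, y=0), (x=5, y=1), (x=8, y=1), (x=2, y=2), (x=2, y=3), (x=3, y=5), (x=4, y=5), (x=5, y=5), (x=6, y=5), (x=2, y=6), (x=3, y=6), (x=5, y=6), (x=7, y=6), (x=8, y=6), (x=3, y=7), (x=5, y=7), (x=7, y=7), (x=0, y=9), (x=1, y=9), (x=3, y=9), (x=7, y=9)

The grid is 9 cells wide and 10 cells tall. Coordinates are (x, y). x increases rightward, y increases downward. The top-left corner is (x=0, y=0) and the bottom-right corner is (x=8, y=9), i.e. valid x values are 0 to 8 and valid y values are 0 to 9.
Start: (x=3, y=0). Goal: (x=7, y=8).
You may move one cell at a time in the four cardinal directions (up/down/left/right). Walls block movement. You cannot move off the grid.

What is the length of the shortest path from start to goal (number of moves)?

BFS from (x=3, y=0) until reaching (x=7, y=8):
  Distance 0: (x=3, y=0)
  Distance 1: (x=2, y=0), (x=4, y=0), (x=3, y=1)
  Distance 2: (x=1, y=0), (x=5, y=0), (x=2, y=1), (x=4, y=1), (x=3, y=2)
  Distance 3: (x=0, y=0), (x=1, y=1), (x=4, y=2), (x=3, y=3)
  Distance 4: (x=0, y=1), (x=1, y=2), (x=5, y=2), (x=4, y=3), (x=3, y=4)
  Distance 5: (x=0, y=2), (x=6, y=2), (x=1, y=3), (x=5, y=3), (x=2, y=4), (x=4, y=4)
  Distance 6: (x=6, y=1), (x=7, y=2), (x=0, y=3), (x=6, y=3), (x=1, y=4), (x=5, y=4), (x=2, y=5)
  Distance 7: (x=7, y=1), (x=8, y=2), (x=7, y=3), (x=0, y=4), (x=6, y=4), (x=1, y=5)
  Distance 8: (x=8, y=3), (x=7, y=4), (x=0, y=5), (x=1, y=6)
  Distance 9: (x=8, y=4), (x=7, y=5), (x=0, y=6), (x=1, y=7)
  Distance 10: (x=8, y=5), (x=0, y=7), (x=2, y=7), (x=1, y=8)
  Distance 11: (x=0, y=8), (x=2, y=8)
  Distance 12: (x=3, y=8), (x=2, y=9)
  Distance 13: (x=4, y=8)
  Distance 14: (x=4, y=7), (x=5, y=8), (x=4, y=9)
  Distance 15: (x=4, y=6), (x=6, y=8), (x=5, y=9)
  Distance 16: (x=6, y=7), (x=7, y=8), (x=6, y=9)  <- goal reached here
One shortest path (16 moves): (x=3, y=0) -> (x=2, y=0) -> (x=1, y=0) -> (x=1, y=1) -> (x=1, y=2) -> (x=1, y=3) -> (x=1, y=4) -> (x=1, y=5) -> (x=1, y=6) -> (x=1, y=7) -> (x=2, y=7) -> (x=2, y=8) -> (x=3, y=8) -> (x=4, y=8) -> (x=5, y=8) -> (x=6, y=8) -> (x=7, y=8)

Answer: Shortest path length: 16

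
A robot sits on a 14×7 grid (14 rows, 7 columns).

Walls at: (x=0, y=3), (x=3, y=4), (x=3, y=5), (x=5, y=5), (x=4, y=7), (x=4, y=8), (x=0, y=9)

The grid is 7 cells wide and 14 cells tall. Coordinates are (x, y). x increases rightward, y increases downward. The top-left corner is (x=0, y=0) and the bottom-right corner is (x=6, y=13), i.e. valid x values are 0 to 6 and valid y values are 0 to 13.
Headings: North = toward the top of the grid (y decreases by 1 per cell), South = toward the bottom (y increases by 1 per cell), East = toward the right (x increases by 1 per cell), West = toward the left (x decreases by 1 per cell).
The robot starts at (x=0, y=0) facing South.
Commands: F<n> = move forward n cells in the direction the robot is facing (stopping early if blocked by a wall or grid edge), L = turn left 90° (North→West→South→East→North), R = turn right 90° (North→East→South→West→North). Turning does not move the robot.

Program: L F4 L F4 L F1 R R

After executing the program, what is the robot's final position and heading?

Answer: Final position: (x=3, y=0), facing East

Derivation:
Start: (x=0, y=0), facing South
  L: turn left, now facing East
  F4: move forward 4, now at (x=4, y=0)
  L: turn left, now facing North
  F4: move forward 0/4 (blocked), now at (x=4, y=0)
  L: turn left, now facing West
  F1: move forward 1, now at (x=3, y=0)
  R: turn right, now facing North
  R: turn right, now facing East
Final: (x=3, y=0), facing East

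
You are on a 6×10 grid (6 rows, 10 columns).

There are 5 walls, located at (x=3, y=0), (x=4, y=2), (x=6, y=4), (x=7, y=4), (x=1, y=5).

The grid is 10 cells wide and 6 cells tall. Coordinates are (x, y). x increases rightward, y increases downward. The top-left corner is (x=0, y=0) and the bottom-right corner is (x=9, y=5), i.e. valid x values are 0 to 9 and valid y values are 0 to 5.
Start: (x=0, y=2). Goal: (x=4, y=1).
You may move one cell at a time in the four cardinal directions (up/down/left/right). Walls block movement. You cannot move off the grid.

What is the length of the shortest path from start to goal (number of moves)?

BFS from (x=0, y=2) until reaching (x=4, y=1):
  Distance 0: (x=0, y=2)
  Distance 1: (x=0, y=1), (x=1, y=2), (x=0, y=3)
  Distance 2: (x=0, y=0), (x=1, y=1), (x=2, y=2), (x=1, y=3), (x=0, y=4)
  Distance 3: (x=1, y=0), (x=2, y=1), (x=3, y=2), (x=2, y=3), (x=1, y=4), (x=0, y=5)
  Distance 4: (x=2, y=0), (x=3, y=1), (x=3, y=3), (x=2, y=4)
  Distance 5: (x=4, y=1), (x=4, y=3), (x=3, y=4), (x=2, y=5)  <- goal reached here
One shortest path (5 moves): (x=0, y=2) -> (x=1, y=2) -> (x=2, y=2) -> (x=3, y=2) -> (x=3, y=1) -> (x=4, y=1)

Answer: Shortest path length: 5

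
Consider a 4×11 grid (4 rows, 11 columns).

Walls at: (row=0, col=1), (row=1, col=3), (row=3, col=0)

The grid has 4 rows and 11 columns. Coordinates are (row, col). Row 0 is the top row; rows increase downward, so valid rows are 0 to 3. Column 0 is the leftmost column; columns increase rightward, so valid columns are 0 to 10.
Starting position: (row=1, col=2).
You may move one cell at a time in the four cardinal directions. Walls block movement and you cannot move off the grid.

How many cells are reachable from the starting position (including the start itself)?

Answer: Reachable cells: 41

Derivation:
BFS flood-fill from (row=1, col=2):
  Distance 0: (row=1, col=2)
  Distance 1: (row=0, col=2), (row=1, col=1), (row=2, col=2)
  Distance 2: (row=0, col=3), (row=1, col=0), (row=2, col=1), (row=2, col=3), (row=3, col=2)
  Distance 3: (row=0, col=0), (row=0, col=4), (row=2, col=0), (row=2, col=4), (row=3, col=1), (row=3, col=3)
  Distance 4: (row=0, col=5), (row=1, col=4), (row=2, col=5), (row=3, col=4)
  Distance 5: (row=0, col=6), (row=1, col=5), (row=2, col=6), (row=3, col=5)
  Distance 6: (row=0, col=7), (row=1, col=6), (row=2, col=7), (row=3, col=6)
  Distance 7: (row=0, col=8), (row=1, col=7), (row=2, col=8), (row=3, col=7)
  Distance 8: (row=0, col=9), (row=1, col=8), (row=2, col=9), (row=3, col=8)
  Distance 9: (row=0, col=10), (row=1, col=9), (row=2, col=10), (row=3, col=9)
  Distance 10: (row=1, col=10), (row=3, col=10)
Total reachable: 41 (grid has 41 open cells total)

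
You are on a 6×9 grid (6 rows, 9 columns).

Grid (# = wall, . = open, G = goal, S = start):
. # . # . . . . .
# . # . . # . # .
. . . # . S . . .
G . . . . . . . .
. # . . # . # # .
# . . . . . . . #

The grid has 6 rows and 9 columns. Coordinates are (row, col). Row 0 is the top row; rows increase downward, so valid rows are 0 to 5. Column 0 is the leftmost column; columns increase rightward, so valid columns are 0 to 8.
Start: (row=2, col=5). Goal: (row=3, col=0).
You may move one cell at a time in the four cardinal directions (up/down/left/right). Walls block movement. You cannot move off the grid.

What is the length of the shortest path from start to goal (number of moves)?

Answer: Shortest path length: 6

Derivation:
BFS from (row=2, col=5) until reaching (row=3, col=0):
  Distance 0: (row=2, col=5)
  Distance 1: (row=2, col=4), (row=2, col=6), (row=3, col=5)
  Distance 2: (row=1, col=4), (row=1, col=6), (row=2, col=7), (row=3, col=4), (row=3, col=6), (row=4, col=5)
  Distance 3: (row=0, col=4), (row=0, col=6), (row=1, col=3), (row=2, col=8), (row=3, col=3), (row=3, col=7), (row=5, col=5)
  Distance 4: (row=0, col=5), (row=0, col=7), (row=1, col=8), (row=3, col=2), (row=3, col=8), (row=4, col=3), (row=5, col=4), (row=5, col=6)
  Distance 5: (row=0, col=8), (row=2, col=2), (row=3, col=1), (row=4, col=2), (row=4, col=8), (row=5, col=3), (row=5, col=7)
  Distance 6: (row=2, col=1), (row=3, col=0), (row=5, col=2)  <- goal reached here
One shortest path (6 moves): (row=2, col=5) -> (row=2, col=4) -> (row=3, col=4) -> (row=3, col=3) -> (row=3, col=2) -> (row=3, col=1) -> (row=3, col=0)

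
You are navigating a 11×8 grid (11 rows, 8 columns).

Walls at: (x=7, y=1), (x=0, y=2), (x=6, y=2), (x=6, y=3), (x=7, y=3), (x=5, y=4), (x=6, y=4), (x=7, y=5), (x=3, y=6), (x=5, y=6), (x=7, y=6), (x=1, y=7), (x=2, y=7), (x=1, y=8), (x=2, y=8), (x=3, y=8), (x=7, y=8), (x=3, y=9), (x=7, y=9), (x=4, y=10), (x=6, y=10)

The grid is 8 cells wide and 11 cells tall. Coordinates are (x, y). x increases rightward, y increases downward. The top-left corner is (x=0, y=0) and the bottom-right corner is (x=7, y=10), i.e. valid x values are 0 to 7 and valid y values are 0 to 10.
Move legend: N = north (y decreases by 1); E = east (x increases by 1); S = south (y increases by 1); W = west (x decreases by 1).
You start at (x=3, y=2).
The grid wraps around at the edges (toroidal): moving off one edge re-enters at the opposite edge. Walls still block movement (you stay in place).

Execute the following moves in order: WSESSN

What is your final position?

Answer: Final position: (x=3, y=4)

Derivation:
Start: (x=3, y=2)
  W (west): (x=3, y=2) -> (x=2, y=2)
  S (south): (x=2, y=2) -> (x=2, y=3)
  E (east): (x=2, y=3) -> (x=3, y=3)
  S (south): (x=3, y=3) -> (x=3, y=4)
  S (south): (x=3, y=4) -> (x=3, y=5)
  N (north): (x=3, y=5) -> (x=3, y=4)
Final: (x=3, y=4)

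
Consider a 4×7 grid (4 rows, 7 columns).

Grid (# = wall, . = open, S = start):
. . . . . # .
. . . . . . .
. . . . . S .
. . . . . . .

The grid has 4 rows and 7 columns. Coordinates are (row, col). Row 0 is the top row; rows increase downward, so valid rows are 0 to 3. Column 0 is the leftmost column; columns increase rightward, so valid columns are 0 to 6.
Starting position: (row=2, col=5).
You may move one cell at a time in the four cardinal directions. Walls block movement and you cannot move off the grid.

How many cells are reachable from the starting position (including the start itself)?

Answer: Reachable cells: 27

Derivation:
BFS flood-fill from (row=2, col=5):
  Distance 0: (row=2, col=5)
  Distance 1: (row=1, col=5), (row=2, col=4), (row=2, col=6), (row=3, col=5)
  Distance 2: (row=1, col=4), (row=1, col=6), (row=2, col=3), (row=3, col=4), (row=3, col=6)
  Distance 3: (row=0, col=4), (row=0, col=6), (row=1, col=3), (row=2, col=2), (row=3, col=3)
  Distance 4: (row=0, col=3), (row=1, col=2), (row=2, col=1), (row=3, col=2)
  Distance 5: (row=0, col=2), (row=1, col=1), (row=2, col=0), (row=3, col=1)
  Distance 6: (row=0, col=1), (row=1, col=0), (row=3, col=0)
  Distance 7: (row=0, col=0)
Total reachable: 27 (grid has 27 open cells total)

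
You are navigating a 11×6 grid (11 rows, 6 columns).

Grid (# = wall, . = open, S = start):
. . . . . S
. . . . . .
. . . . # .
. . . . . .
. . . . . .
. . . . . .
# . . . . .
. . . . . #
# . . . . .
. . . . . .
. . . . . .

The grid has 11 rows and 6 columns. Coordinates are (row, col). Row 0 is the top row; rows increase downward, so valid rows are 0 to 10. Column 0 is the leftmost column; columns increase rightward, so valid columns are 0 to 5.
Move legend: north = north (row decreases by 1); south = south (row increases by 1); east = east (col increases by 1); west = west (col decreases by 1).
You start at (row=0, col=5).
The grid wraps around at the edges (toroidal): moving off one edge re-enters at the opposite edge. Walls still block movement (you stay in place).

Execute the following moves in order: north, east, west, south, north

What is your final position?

Answer: Final position: (row=10, col=5)

Derivation:
Start: (row=0, col=5)
  north (north): (row=0, col=5) -> (row=10, col=5)
  east (east): (row=10, col=5) -> (row=10, col=0)
  west (west): (row=10, col=0) -> (row=10, col=5)
  south (south): (row=10, col=5) -> (row=0, col=5)
  north (north): (row=0, col=5) -> (row=10, col=5)
Final: (row=10, col=5)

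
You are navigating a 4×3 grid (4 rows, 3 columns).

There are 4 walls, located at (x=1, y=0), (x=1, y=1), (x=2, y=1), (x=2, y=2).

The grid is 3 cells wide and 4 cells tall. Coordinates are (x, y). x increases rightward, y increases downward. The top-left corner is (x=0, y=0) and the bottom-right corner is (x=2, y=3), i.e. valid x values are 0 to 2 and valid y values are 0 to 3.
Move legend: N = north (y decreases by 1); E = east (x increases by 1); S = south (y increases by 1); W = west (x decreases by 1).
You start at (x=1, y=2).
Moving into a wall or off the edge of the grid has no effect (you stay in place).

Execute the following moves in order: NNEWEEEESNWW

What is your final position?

Answer: Final position: (x=0, y=2)

Derivation:
Start: (x=1, y=2)
  N (north): blocked, stay at (x=1, y=2)
  N (north): blocked, stay at (x=1, y=2)
  E (east): blocked, stay at (x=1, y=2)
  W (west): (x=1, y=2) -> (x=0, y=2)
  E (east): (x=0, y=2) -> (x=1, y=2)
  [×3]E (east): blocked, stay at (x=1, y=2)
  S (south): (x=1, y=2) -> (x=1, y=3)
  N (north): (x=1, y=3) -> (x=1, y=2)
  W (west): (x=1, y=2) -> (x=0, y=2)
  W (west): blocked, stay at (x=0, y=2)
Final: (x=0, y=2)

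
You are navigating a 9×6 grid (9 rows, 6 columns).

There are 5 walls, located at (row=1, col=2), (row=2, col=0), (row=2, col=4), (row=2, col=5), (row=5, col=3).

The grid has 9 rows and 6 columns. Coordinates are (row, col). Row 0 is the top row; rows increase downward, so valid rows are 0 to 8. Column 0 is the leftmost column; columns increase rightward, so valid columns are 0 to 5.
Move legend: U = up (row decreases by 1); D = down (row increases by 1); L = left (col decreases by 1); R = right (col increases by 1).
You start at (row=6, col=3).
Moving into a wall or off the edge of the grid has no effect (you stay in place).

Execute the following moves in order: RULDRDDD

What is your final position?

Answer: Final position: (row=8, col=5)

Derivation:
Start: (row=6, col=3)
  R (right): (row=6, col=3) -> (row=6, col=4)
  U (up): (row=6, col=4) -> (row=5, col=4)
  L (left): blocked, stay at (row=5, col=4)
  D (down): (row=5, col=4) -> (row=6, col=4)
  R (right): (row=6, col=4) -> (row=6, col=5)
  D (down): (row=6, col=5) -> (row=7, col=5)
  D (down): (row=7, col=5) -> (row=8, col=5)
  D (down): blocked, stay at (row=8, col=5)
Final: (row=8, col=5)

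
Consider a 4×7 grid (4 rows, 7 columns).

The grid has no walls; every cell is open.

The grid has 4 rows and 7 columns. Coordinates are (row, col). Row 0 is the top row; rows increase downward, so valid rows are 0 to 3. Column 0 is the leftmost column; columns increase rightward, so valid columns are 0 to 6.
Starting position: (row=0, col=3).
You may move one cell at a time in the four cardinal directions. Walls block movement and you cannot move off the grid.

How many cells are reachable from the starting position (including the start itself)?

Answer: Reachable cells: 28

Derivation:
BFS flood-fill from (row=0, col=3):
  Distance 0: (row=0, col=3)
  Distance 1: (row=0, col=2), (row=0, col=4), (row=1, col=3)
  Distance 2: (row=0, col=1), (row=0, col=5), (row=1, col=2), (row=1, col=4), (row=2, col=3)
  Distance 3: (row=0, col=0), (row=0, col=6), (row=1, col=1), (row=1, col=5), (row=2, col=2), (row=2, col=4), (row=3, col=3)
  Distance 4: (row=1, col=0), (row=1, col=6), (row=2, col=1), (row=2, col=5), (row=3, col=2), (row=3, col=4)
  Distance 5: (row=2, col=0), (row=2, col=6), (row=3, col=1), (row=3, col=5)
  Distance 6: (row=3, col=0), (row=3, col=6)
Total reachable: 28 (grid has 28 open cells total)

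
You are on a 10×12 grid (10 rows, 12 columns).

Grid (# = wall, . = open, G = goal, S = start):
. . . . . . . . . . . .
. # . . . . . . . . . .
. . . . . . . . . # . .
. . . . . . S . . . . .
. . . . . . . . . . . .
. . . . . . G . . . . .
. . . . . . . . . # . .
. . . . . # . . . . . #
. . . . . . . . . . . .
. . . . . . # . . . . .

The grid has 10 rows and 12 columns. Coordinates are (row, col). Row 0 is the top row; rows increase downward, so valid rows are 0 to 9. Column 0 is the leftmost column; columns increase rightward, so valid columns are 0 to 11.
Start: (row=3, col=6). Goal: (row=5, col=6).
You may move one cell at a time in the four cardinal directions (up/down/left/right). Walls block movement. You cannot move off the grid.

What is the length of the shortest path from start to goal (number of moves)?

Answer: Shortest path length: 2

Derivation:
BFS from (row=3, col=6) until reaching (row=5, col=6):
  Distance 0: (row=3, col=6)
  Distance 1: (row=2, col=6), (row=3, col=5), (row=3, col=7), (row=4, col=6)
  Distance 2: (row=1, col=6), (row=2, col=5), (row=2, col=7), (row=3, col=4), (row=3, col=8), (row=4, col=5), (row=4, col=7), (row=5, col=6)  <- goal reached here
One shortest path (2 moves): (row=3, col=6) -> (row=4, col=6) -> (row=5, col=6)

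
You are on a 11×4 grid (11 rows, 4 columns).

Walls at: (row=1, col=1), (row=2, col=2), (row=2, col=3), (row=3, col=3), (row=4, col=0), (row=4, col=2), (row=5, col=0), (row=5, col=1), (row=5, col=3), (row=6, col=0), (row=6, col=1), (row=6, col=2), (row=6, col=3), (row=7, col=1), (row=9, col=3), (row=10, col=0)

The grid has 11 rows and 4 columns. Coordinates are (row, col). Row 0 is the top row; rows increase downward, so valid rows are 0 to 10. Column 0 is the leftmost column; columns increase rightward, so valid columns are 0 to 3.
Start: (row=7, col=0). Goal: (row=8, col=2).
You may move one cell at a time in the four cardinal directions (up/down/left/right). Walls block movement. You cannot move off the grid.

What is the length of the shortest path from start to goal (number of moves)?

BFS from (row=7, col=0) until reaching (row=8, col=2):
  Distance 0: (row=7, col=0)
  Distance 1: (row=8, col=0)
  Distance 2: (row=8, col=1), (row=9, col=0)
  Distance 3: (row=8, col=2), (row=9, col=1)  <- goal reached here
One shortest path (3 moves): (row=7, col=0) -> (row=8, col=0) -> (row=8, col=1) -> (row=8, col=2)

Answer: Shortest path length: 3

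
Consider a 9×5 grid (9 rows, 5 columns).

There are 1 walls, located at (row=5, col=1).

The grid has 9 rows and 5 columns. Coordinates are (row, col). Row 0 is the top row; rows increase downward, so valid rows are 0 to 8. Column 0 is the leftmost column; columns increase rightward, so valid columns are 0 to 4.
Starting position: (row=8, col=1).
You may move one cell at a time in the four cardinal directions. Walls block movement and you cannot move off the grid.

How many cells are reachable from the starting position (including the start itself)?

BFS flood-fill from (row=8, col=1):
  Distance 0: (row=8, col=1)
  Distance 1: (row=7, col=1), (row=8, col=0), (row=8, col=2)
  Distance 2: (row=6, col=1), (row=7, col=0), (row=7, col=2), (row=8, col=3)
  Distance 3: (row=6, col=0), (row=6, col=2), (row=7, col=3), (row=8, col=4)
  Distance 4: (row=5, col=0), (row=5, col=2), (row=6, col=3), (row=7, col=4)
  Distance 5: (row=4, col=0), (row=4, col=2), (row=5, col=3), (row=6, col=4)
  Distance 6: (row=3, col=0), (row=3, col=2), (row=4, col=1), (row=4, col=3), (row=5, col=4)
  Distance 7: (row=2, col=0), (row=2, col=2), (row=3, col=1), (row=3, col=3), (row=4, col=4)
  Distance 8: (row=1, col=0), (row=1, col=2), (row=2, col=1), (row=2, col=3), (row=3, col=4)
  Distance 9: (row=0, col=0), (row=0, col=2), (row=1, col=1), (row=1, col=3), (row=2, col=4)
  Distance 10: (row=0, col=1), (row=0, col=3), (row=1, col=4)
  Distance 11: (row=0, col=4)
Total reachable: 44 (grid has 44 open cells total)

Answer: Reachable cells: 44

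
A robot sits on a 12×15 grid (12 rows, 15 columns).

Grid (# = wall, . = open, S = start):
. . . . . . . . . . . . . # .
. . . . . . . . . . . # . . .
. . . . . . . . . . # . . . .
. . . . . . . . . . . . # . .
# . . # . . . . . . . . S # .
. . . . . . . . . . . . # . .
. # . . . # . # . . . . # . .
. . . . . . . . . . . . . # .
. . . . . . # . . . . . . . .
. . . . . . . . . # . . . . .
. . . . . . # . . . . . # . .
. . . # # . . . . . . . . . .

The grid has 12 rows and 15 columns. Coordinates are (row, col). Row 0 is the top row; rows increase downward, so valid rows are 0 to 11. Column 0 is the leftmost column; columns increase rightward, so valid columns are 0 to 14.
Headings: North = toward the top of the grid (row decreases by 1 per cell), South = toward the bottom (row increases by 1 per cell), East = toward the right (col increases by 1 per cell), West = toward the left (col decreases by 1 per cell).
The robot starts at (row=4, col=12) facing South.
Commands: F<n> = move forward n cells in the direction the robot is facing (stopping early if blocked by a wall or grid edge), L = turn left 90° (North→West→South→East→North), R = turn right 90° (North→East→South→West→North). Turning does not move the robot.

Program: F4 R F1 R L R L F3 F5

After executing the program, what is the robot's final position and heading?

Start: (row=4, col=12), facing South
  F4: move forward 0/4 (blocked), now at (row=4, col=12)
  R: turn right, now facing West
  F1: move forward 1, now at (row=4, col=11)
  R: turn right, now facing North
  L: turn left, now facing West
  R: turn right, now facing North
  L: turn left, now facing West
  F3: move forward 3, now at (row=4, col=8)
  F5: move forward 4/5 (blocked), now at (row=4, col=4)
Final: (row=4, col=4), facing West

Answer: Final position: (row=4, col=4), facing West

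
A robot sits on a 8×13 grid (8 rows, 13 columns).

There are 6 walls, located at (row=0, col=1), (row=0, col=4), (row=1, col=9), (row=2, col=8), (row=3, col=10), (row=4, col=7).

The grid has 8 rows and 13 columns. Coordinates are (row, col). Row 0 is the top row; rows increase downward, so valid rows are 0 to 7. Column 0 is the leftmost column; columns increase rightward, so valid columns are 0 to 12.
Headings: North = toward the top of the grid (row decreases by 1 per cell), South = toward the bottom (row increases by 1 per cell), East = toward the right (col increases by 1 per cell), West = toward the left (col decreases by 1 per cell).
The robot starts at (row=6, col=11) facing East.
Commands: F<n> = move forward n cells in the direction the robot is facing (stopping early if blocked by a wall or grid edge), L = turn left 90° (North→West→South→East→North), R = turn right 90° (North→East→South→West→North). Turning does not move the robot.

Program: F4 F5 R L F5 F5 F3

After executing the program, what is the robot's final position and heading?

Answer: Final position: (row=6, col=12), facing East

Derivation:
Start: (row=6, col=11), facing East
  F4: move forward 1/4 (blocked), now at (row=6, col=12)
  F5: move forward 0/5 (blocked), now at (row=6, col=12)
  R: turn right, now facing South
  L: turn left, now facing East
  F5: move forward 0/5 (blocked), now at (row=6, col=12)
  F5: move forward 0/5 (blocked), now at (row=6, col=12)
  F3: move forward 0/3 (blocked), now at (row=6, col=12)
Final: (row=6, col=12), facing East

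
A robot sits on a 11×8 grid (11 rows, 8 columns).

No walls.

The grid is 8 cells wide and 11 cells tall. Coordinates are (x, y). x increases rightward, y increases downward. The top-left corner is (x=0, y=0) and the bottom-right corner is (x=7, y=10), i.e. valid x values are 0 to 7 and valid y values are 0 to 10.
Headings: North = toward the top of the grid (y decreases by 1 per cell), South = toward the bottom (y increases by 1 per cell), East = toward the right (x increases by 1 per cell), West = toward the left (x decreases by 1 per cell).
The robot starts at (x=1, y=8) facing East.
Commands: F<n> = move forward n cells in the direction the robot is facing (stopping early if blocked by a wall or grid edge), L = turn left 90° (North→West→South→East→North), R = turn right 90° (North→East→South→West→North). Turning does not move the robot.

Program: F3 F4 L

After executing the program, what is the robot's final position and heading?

Start: (x=1, y=8), facing East
  F3: move forward 3, now at (x=4, y=8)
  F4: move forward 3/4 (blocked), now at (x=7, y=8)
  L: turn left, now facing North
Final: (x=7, y=8), facing North

Answer: Final position: (x=7, y=8), facing North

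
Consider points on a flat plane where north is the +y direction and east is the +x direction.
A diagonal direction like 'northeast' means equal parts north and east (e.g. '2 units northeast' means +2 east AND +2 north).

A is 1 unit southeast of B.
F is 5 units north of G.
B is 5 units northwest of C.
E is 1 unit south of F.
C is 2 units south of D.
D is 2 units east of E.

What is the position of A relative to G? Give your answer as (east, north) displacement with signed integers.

Place G at the origin (east=0, north=0).
  F is 5 units north of G: delta (east=+0, north=+5); F at (east=0, north=5).
  E is 1 unit south of F: delta (east=+0, north=-1); E at (east=0, north=4).
  D is 2 units east of E: delta (east=+2, north=+0); D at (east=2, north=4).
  C is 2 units south of D: delta (east=+0, north=-2); C at (east=2, north=2).
  B is 5 units northwest of C: delta (east=-5, north=+5); B at (east=-3, north=7).
  A is 1 unit southeast of B: delta (east=+1, north=-1); A at (east=-2, north=6).
Therefore A relative to G: (east=-2, north=6).

Answer: A is at (east=-2, north=6) relative to G.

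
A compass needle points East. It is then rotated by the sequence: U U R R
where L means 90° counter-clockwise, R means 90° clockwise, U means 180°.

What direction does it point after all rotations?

Start: East
  U (U-turn (180°)) -> West
  U (U-turn (180°)) -> East
  R (right (90° clockwise)) -> South
  R (right (90° clockwise)) -> West
Final: West

Answer: Final heading: West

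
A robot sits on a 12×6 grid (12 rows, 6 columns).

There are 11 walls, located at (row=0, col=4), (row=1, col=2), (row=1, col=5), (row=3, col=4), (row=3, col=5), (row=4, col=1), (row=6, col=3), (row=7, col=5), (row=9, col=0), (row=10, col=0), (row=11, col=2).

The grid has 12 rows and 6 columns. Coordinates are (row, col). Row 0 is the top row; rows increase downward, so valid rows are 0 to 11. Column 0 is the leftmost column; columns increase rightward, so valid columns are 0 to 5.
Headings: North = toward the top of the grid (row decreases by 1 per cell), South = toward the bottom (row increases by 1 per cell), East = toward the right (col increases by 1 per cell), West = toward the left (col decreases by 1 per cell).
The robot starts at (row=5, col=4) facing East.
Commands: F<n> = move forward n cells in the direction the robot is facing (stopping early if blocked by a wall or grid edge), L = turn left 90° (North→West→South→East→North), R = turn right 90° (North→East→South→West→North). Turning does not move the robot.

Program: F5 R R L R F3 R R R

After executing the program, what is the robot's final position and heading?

Answer: Final position: (row=5, col=2), facing South

Derivation:
Start: (row=5, col=4), facing East
  F5: move forward 1/5 (blocked), now at (row=5, col=5)
  R: turn right, now facing South
  R: turn right, now facing West
  L: turn left, now facing South
  R: turn right, now facing West
  F3: move forward 3, now at (row=5, col=2)
  R: turn right, now facing North
  R: turn right, now facing East
  R: turn right, now facing South
Final: (row=5, col=2), facing South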